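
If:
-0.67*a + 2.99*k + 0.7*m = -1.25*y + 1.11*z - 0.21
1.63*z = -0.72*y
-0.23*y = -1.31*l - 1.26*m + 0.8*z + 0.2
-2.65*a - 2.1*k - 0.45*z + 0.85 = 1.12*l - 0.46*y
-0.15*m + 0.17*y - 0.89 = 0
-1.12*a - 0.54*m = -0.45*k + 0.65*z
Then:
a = 1.38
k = -1.25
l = 1.84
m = -2.09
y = 3.39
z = -1.50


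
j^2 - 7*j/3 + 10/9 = (j - 5/3)*(j - 2/3)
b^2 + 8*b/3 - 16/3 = (b - 4/3)*(b + 4)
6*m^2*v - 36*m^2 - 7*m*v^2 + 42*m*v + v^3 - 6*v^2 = (-6*m + v)*(-m + v)*(v - 6)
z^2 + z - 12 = (z - 3)*(z + 4)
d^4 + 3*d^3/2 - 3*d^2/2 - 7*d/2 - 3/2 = (d - 3/2)*(d + 1)^3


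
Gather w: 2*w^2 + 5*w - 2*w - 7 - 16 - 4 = 2*w^2 + 3*w - 27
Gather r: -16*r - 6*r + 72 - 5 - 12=55 - 22*r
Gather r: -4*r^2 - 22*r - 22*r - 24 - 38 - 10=-4*r^2 - 44*r - 72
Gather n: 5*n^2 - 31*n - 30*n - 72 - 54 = 5*n^2 - 61*n - 126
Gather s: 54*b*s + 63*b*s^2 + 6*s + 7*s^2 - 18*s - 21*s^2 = s^2*(63*b - 14) + s*(54*b - 12)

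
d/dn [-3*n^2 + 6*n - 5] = 6 - 6*n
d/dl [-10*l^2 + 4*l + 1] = 4 - 20*l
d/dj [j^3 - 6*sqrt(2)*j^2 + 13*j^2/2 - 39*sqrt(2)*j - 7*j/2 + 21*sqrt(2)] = 3*j^2 - 12*sqrt(2)*j + 13*j - 39*sqrt(2) - 7/2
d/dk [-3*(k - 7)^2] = 42 - 6*k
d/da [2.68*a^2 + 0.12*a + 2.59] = 5.36*a + 0.12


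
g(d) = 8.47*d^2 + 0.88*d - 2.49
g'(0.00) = 0.88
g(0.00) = -2.49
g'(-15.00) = -253.22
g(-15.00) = 1890.06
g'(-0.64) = -9.96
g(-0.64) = 0.42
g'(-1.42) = -23.17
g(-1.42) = 13.34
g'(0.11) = 2.74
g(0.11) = -2.29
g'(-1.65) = -27.07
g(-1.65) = 19.12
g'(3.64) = 62.54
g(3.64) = 112.94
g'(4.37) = 74.91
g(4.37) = 163.11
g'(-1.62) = -26.56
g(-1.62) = 18.31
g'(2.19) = 37.98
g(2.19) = 40.06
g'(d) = 16.94*d + 0.88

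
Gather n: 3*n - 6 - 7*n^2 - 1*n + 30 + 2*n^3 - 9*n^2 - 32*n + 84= 2*n^3 - 16*n^2 - 30*n + 108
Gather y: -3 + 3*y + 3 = 3*y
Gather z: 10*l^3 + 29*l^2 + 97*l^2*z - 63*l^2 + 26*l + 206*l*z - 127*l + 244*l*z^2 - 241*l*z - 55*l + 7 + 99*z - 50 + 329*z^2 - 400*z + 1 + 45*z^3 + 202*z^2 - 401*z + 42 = 10*l^3 - 34*l^2 - 156*l + 45*z^3 + z^2*(244*l + 531) + z*(97*l^2 - 35*l - 702)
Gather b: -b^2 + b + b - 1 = -b^2 + 2*b - 1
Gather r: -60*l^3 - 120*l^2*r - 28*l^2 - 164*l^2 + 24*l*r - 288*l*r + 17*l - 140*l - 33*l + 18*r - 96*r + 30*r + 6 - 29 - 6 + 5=-60*l^3 - 192*l^2 - 156*l + r*(-120*l^2 - 264*l - 48) - 24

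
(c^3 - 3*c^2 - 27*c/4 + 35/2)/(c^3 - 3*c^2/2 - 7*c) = (c^2 + c/2 - 5)/(c*(c + 2))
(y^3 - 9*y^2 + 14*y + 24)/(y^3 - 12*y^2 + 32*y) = (y^2 - 5*y - 6)/(y*(y - 8))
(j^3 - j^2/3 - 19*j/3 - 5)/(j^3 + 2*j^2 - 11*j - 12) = (j + 5/3)/(j + 4)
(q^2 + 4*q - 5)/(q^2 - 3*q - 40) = (q - 1)/(q - 8)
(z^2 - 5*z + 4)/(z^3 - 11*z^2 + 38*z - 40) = (z - 1)/(z^2 - 7*z + 10)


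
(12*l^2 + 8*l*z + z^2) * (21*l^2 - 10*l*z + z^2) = 252*l^4 + 48*l^3*z - 47*l^2*z^2 - 2*l*z^3 + z^4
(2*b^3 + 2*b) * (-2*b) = -4*b^4 - 4*b^2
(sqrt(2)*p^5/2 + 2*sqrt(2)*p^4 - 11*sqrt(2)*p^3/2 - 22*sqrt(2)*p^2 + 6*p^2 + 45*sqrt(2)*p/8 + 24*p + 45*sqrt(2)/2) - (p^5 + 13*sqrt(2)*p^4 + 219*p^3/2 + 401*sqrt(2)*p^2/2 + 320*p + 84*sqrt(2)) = -p^5 + sqrt(2)*p^5/2 - 11*sqrt(2)*p^4 - 219*p^3/2 - 11*sqrt(2)*p^3/2 - 445*sqrt(2)*p^2/2 + 6*p^2 - 296*p + 45*sqrt(2)*p/8 - 123*sqrt(2)/2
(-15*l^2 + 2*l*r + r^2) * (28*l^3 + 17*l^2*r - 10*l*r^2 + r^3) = -420*l^5 - 199*l^4*r + 212*l^3*r^2 - 18*l^2*r^3 - 8*l*r^4 + r^5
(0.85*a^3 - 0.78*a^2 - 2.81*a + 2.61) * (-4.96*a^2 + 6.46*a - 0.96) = -4.216*a^5 + 9.3598*a^4 + 8.0828*a^3 - 30.3494*a^2 + 19.5582*a - 2.5056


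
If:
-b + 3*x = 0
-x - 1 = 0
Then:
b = -3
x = -1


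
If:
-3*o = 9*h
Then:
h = -o/3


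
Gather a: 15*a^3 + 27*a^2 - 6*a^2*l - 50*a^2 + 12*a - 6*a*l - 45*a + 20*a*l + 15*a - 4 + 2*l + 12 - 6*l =15*a^3 + a^2*(-6*l - 23) + a*(14*l - 18) - 4*l + 8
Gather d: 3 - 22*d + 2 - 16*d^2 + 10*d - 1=-16*d^2 - 12*d + 4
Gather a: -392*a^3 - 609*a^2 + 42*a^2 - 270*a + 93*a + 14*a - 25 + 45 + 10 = -392*a^3 - 567*a^2 - 163*a + 30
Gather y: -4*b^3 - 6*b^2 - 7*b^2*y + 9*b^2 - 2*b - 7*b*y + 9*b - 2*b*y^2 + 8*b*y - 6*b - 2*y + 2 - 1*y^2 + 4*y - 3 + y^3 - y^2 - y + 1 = -4*b^3 + 3*b^2 + b + y^3 + y^2*(-2*b - 2) + y*(-7*b^2 + b + 1)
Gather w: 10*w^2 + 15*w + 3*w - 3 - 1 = 10*w^2 + 18*w - 4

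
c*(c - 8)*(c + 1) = c^3 - 7*c^2 - 8*c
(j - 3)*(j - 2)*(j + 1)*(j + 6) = j^4 + 2*j^3 - 23*j^2 + 12*j + 36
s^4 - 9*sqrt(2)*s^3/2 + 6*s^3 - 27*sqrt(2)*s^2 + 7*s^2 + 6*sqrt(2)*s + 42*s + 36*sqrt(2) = (s + 6)*(s - 3*sqrt(2))*(s - 2*sqrt(2))*(s + sqrt(2)/2)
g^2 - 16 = (g - 4)*(g + 4)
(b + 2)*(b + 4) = b^2 + 6*b + 8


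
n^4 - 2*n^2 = n^2*(n - sqrt(2))*(n + sqrt(2))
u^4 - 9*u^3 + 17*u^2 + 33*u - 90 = (u - 5)*(u - 3)^2*(u + 2)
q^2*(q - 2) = q^3 - 2*q^2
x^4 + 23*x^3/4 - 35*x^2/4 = x^2*(x - 5/4)*(x + 7)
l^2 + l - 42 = (l - 6)*(l + 7)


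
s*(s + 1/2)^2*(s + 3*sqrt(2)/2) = s^4 + s^3 + 3*sqrt(2)*s^3/2 + s^2/4 + 3*sqrt(2)*s^2/2 + 3*sqrt(2)*s/8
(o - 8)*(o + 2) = o^2 - 6*o - 16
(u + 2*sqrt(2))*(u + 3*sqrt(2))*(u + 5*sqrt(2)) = u^3 + 10*sqrt(2)*u^2 + 62*u + 60*sqrt(2)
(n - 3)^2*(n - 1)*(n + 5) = n^4 - 2*n^3 - 20*n^2 + 66*n - 45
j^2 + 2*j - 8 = (j - 2)*(j + 4)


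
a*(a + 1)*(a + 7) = a^3 + 8*a^2 + 7*a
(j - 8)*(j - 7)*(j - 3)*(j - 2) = j^4 - 20*j^3 + 137*j^2 - 370*j + 336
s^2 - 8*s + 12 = (s - 6)*(s - 2)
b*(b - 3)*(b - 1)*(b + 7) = b^4 + 3*b^3 - 25*b^2 + 21*b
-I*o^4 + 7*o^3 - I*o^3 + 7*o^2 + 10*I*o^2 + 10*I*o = o*(o + 2*I)*(o + 5*I)*(-I*o - I)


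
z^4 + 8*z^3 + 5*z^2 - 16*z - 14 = (z + 1)*(z + 7)*(z - sqrt(2))*(z + sqrt(2))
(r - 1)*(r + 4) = r^2 + 3*r - 4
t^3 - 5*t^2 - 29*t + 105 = (t - 7)*(t - 3)*(t + 5)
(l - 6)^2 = l^2 - 12*l + 36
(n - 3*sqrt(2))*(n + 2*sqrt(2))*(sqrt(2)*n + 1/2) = sqrt(2)*n^3 - 3*n^2/2 - 25*sqrt(2)*n/2 - 6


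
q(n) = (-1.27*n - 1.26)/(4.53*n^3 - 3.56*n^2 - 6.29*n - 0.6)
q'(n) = (-1.27*n - 1.26)*(-13.59*n^2 + 7.12*n + 6.29)/(4.53*n^3 - 3.56*n^2 - 6.29*n - 0.6)^2 - 1.27/(4.53*n^3 - 3.56*n^2 - 6.29*n - 0.6)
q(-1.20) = -0.04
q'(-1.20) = 0.05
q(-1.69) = -0.04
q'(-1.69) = -0.02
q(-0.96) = 0.02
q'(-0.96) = 0.84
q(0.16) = 0.87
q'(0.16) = -2.92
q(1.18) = 0.50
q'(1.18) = 0.61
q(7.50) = -0.01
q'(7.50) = 0.00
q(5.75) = -0.01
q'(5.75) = 0.01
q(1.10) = 0.46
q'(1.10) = 0.40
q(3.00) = -0.07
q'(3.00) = 0.08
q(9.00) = -0.00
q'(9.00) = 0.00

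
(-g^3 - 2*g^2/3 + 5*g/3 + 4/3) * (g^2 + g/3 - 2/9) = -g^5 - g^4 + 5*g^3/3 + 55*g^2/27 + 2*g/27 - 8/27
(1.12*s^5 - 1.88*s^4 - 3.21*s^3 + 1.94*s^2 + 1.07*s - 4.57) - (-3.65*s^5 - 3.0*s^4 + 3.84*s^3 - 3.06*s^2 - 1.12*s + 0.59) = 4.77*s^5 + 1.12*s^4 - 7.05*s^3 + 5.0*s^2 + 2.19*s - 5.16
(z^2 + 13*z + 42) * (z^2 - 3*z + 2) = z^4 + 10*z^3 + 5*z^2 - 100*z + 84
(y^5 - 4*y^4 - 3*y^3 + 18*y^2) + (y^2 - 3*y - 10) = y^5 - 4*y^4 - 3*y^3 + 19*y^2 - 3*y - 10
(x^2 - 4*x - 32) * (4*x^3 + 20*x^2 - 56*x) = 4*x^5 + 4*x^4 - 264*x^3 - 416*x^2 + 1792*x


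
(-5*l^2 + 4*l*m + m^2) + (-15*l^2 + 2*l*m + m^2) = -20*l^2 + 6*l*m + 2*m^2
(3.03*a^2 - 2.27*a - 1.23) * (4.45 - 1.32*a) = -3.9996*a^3 + 16.4799*a^2 - 8.4779*a - 5.4735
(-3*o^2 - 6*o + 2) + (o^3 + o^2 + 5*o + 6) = o^3 - 2*o^2 - o + 8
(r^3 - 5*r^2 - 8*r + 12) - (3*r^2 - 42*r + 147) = r^3 - 8*r^2 + 34*r - 135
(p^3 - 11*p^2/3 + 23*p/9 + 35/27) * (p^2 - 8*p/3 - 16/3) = p^5 - 19*p^4/3 + 7*p^3 + 379*p^2/27 - 1384*p/81 - 560/81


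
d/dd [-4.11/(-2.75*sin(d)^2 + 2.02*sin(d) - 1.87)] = (8.3022 - 22.605*sin(d))*cos(d)/(2.75*sin(d)^2 - 2.02*sin(d) + 1.87)^2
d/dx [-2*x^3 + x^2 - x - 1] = -6*x^2 + 2*x - 1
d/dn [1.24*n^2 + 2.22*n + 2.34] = 2.48*n + 2.22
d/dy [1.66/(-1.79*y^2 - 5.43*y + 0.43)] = (5.9428*y + 9.0138)/(1.79*y^2 + 5.43*y - 0.43)^2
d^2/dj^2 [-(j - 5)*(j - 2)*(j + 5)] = 4 - 6*j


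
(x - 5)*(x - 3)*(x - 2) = x^3 - 10*x^2 + 31*x - 30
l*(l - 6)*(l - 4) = l^3 - 10*l^2 + 24*l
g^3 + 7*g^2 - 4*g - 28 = (g - 2)*(g + 2)*(g + 7)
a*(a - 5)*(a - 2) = a^3 - 7*a^2 + 10*a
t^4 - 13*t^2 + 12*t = t*(t - 3)*(t - 1)*(t + 4)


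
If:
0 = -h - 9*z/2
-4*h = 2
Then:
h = -1/2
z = 1/9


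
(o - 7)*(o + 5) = o^2 - 2*o - 35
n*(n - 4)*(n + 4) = n^3 - 16*n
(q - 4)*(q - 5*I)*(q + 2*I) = q^3 - 4*q^2 - 3*I*q^2 + 10*q + 12*I*q - 40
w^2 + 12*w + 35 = (w + 5)*(w + 7)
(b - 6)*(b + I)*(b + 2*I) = b^3 - 6*b^2 + 3*I*b^2 - 2*b - 18*I*b + 12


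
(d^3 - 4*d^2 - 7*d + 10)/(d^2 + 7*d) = (d^3 - 4*d^2 - 7*d + 10)/(d*(d + 7))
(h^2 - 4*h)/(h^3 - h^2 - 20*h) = (4 - h)/(-h^2 + h + 20)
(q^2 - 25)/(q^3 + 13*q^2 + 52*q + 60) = (q - 5)/(q^2 + 8*q + 12)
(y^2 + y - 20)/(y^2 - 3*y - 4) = (y + 5)/(y + 1)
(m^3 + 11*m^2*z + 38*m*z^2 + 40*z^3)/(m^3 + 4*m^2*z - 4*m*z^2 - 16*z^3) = (-m - 5*z)/(-m + 2*z)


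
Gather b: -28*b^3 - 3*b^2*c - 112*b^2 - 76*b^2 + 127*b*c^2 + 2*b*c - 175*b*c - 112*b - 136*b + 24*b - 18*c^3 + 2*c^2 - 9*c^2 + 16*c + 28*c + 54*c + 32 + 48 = -28*b^3 + b^2*(-3*c - 188) + b*(127*c^2 - 173*c - 224) - 18*c^3 - 7*c^2 + 98*c + 80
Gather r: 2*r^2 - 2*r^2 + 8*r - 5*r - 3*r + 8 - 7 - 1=0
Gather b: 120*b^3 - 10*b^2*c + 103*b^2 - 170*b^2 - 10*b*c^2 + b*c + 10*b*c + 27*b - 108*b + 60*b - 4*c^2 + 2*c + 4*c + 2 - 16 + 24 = 120*b^3 + b^2*(-10*c - 67) + b*(-10*c^2 + 11*c - 21) - 4*c^2 + 6*c + 10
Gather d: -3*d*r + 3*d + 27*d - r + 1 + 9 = d*(30 - 3*r) - r + 10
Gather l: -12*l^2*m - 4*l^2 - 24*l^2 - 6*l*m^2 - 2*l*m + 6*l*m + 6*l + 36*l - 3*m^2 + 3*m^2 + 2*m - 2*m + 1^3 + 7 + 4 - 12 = l^2*(-12*m - 28) + l*(-6*m^2 + 4*m + 42)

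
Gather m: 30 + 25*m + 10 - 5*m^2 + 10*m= -5*m^2 + 35*m + 40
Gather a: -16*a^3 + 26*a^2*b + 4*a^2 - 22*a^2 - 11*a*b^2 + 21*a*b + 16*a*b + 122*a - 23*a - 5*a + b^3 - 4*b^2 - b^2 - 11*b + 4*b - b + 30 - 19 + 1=-16*a^3 + a^2*(26*b - 18) + a*(-11*b^2 + 37*b + 94) + b^3 - 5*b^2 - 8*b + 12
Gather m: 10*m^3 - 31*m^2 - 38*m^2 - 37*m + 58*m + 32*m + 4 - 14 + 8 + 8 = 10*m^3 - 69*m^2 + 53*m + 6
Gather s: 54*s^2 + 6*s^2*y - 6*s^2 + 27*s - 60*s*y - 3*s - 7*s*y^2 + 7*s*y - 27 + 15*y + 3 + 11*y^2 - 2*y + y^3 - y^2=s^2*(6*y + 48) + s*(-7*y^2 - 53*y + 24) + y^3 + 10*y^2 + 13*y - 24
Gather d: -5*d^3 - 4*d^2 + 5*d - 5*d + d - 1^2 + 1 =-5*d^3 - 4*d^2 + d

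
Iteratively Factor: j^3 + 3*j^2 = (j)*(j^2 + 3*j) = j^2*(j + 3)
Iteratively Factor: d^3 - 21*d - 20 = (d + 4)*(d^2 - 4*d - 5) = (d - 5)*(d + 4)*(d + 1)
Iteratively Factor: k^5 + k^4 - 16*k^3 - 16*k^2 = (k)*(k^4 + k^3 - 16*k^2 - 16*k) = k*(k + 1)*(k^3 - 16*k) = k^2*(k + 1)*(k^2 - 16) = k^2*(k + 1)*(k + 4)*(k - 4)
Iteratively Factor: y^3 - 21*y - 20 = (y + 4)*(y^2 - 4*y - 5) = (y + 1)*(y + 4)*(y - 5)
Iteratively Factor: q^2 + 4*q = (q)*(q + 4)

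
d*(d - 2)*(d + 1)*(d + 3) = d^4 + 2*d^3 - 5*d^2 - 6*d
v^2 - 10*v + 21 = (v - 7)*(v - 3)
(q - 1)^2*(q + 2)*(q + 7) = q^4 + 7*q^3 - 3*q^2 - 19*q + 14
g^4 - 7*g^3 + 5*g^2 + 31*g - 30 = (g - 5)*(g - 3)*(g - 1)*(g + 2)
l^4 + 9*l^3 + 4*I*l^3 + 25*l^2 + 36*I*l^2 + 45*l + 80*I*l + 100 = (l + 4)*(l + 5)*(l - I)*(l + 5*I)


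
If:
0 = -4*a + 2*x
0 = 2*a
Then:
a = 0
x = 0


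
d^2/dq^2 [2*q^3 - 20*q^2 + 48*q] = 12*q - 40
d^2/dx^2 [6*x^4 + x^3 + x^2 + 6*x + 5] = 72*x^2 + 6*x + 2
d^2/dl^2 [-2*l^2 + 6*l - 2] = -4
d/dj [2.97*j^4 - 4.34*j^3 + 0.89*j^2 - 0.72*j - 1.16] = 11.88*j^3 - 13.02*j^2 + 1.78*j - 0.72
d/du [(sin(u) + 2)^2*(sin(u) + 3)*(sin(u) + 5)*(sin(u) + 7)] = (5*sin(u)^4 + 76*sin(u)^3 + 405*sin(u)^2 + 898*sin(u) + 704)*cos(u)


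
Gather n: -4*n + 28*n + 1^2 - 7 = 24*n - 6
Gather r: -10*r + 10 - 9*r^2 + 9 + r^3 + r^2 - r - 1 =r^3 - 8*r^2 - 11*r + 18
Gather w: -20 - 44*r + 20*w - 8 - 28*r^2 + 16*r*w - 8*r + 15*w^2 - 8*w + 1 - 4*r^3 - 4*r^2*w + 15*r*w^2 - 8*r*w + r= -4*r^3 - 28*r^2 - 51*r + w^2*(15*r + 15) + w*(-4*r^2 + 8*r + 12) - 27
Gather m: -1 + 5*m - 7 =5*m - 8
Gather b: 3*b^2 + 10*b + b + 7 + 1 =3*b^2 + 11*b + 8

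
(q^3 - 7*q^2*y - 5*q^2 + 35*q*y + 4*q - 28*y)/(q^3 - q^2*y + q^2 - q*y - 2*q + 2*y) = (-q^2 + 7*q*y + 4*q - 28*y)/(-q^2 + q*y - 2*q + 2*y)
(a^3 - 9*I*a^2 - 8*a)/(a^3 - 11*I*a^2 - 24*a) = (a - I)/(a - 3*I)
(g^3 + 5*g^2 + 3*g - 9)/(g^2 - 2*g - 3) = (-g^3 - 5*g^2 - 3*g + 9)/(-g^2 + 2*g + 3)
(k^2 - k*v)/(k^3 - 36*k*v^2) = (k - v)/(k^2 - 36*v^2)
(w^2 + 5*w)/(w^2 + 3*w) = (w + 5)/(w + 3)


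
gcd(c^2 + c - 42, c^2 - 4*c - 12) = c - 6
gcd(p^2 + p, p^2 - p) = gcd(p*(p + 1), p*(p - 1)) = p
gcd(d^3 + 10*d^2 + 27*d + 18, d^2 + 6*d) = d + 6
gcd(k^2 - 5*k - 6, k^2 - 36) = k - 6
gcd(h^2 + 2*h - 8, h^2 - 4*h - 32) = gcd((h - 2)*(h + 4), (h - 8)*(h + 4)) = h + 4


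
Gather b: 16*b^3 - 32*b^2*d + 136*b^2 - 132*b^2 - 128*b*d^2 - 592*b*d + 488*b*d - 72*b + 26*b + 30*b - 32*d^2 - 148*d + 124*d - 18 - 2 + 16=16*b^3 + b^2*(4 - 32*d) + b*(-128*d^2 - 104*d - 16) - 32*d^2 - 24*d - 4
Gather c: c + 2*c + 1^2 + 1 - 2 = 3*c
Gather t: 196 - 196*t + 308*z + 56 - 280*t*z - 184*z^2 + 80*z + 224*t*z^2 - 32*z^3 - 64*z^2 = t*(224*z^2 - 280*z - 196) - 32*z^3 - 248*z^2 + 388*z + 252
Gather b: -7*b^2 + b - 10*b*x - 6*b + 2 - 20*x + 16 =-7*b^2 + b*(-10*x - 5) - 20*x + 18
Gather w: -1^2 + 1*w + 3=w + 2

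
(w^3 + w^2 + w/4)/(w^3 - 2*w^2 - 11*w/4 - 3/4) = w/(w - 3)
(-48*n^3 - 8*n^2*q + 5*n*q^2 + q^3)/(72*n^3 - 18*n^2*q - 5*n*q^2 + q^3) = (4*n + q)/(-6*n + q)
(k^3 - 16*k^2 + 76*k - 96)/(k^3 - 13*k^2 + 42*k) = (k^2 - 10*k + 16)/(k*(k - 7))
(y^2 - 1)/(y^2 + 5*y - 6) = (y + 1)/(y + 6)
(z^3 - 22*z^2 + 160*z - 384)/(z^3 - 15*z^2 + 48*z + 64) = (z - 6)/(z + 1)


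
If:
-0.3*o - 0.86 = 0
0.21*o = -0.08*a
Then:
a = 7.52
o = -2.87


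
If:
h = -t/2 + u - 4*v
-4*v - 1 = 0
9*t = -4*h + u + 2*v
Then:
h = 17*u/14 + 37/28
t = -3*u/7 - 9/14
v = -1/4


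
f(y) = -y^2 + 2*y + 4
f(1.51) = 4.74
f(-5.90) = -42.61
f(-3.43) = -14.62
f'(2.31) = -2.62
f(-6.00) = -44.00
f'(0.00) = 2.00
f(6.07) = -20.70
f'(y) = 2 - 2*y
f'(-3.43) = 8.86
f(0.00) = 4.00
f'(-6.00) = 14.00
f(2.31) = 3.28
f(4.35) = -6.22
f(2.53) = 2.66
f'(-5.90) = 13.80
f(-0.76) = 1.90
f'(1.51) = -1.02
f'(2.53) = -3.06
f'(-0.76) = 3.52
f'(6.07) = -10.14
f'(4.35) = -6.70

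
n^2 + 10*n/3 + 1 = (n + 1/3)*(n + 3)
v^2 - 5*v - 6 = (v - 6)*(v + 1)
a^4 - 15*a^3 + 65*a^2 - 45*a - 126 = (a - 7)*(a - 6)*(a - 3)*(a + 1)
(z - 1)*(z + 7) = z^2 + 6*z - 7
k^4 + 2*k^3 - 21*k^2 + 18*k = k*(k - 3)*(k - 1)*(k + 6)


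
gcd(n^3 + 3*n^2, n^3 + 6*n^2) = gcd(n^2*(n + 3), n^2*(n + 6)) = n^2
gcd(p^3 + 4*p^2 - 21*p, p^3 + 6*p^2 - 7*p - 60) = p - 3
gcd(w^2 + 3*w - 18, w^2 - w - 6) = w - 3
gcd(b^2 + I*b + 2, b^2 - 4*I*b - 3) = b - I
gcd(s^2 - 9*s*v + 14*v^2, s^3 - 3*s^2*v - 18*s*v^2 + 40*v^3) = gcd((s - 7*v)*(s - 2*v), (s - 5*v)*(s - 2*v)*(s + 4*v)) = s - 2*v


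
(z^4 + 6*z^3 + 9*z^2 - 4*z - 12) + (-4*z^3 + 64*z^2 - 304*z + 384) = z^4 + 2*z^3 + 73*z^2 - 308*z + 372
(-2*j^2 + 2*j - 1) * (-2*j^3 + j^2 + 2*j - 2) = 4*j^5 - 6*j^4 + 7*j^2 - 6*j + 2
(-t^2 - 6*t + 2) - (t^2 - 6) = -2*t^2 - 6*t + 8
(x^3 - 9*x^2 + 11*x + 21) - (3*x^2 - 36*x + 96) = x^3 - 12*x^2 + 47*x - 75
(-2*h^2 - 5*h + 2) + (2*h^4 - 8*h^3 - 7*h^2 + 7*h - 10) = 2*h^4 - 8*h^3 - 9*h^2 + 2*h - 8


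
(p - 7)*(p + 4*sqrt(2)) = p^2 - 7*p + 4*sqrt(2)*p - 28*sqrt(2)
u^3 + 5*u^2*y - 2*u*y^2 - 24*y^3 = (u - 2*y)*(u + 3*y)*(u + 4*y)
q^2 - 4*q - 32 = (q - 8)*(q + 4)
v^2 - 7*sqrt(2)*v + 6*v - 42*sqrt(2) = (v + 6)*(v - 7*sqrt(2))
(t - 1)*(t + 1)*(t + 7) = t^3 + 7*t^2 - t - 7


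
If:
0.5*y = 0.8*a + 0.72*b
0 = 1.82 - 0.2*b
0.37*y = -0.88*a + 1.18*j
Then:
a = 0.625*y - 8.19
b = 9.10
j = 0.779661016949153*y - 6.10779661016949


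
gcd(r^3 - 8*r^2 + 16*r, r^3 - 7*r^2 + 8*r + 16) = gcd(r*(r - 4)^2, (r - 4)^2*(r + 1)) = r^2 - 8*r + 16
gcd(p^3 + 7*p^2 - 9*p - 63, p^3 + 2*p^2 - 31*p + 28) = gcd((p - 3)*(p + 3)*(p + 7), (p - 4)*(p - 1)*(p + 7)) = p + 7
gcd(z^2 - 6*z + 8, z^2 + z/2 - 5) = z - 2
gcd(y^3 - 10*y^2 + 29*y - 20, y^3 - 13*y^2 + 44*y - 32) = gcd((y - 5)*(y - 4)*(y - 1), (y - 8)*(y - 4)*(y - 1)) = y^2 - 5*y + 4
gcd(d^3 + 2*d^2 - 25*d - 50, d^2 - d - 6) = d + 2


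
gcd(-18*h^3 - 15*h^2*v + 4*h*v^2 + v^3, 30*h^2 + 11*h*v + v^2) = 6*h + v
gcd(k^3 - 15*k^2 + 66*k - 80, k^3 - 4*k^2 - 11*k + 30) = k^2 - 7*k + 10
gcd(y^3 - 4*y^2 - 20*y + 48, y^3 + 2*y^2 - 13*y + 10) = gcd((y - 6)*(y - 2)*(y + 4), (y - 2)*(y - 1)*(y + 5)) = y - 2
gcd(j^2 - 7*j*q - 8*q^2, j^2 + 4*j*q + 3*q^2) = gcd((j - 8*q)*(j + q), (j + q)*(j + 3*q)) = j + q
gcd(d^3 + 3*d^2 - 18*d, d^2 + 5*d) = d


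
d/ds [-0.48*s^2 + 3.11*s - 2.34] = 3.11 - 0.96*s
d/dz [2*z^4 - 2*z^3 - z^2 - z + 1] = 8*z^3 - 6*z^2 - 2*z - 1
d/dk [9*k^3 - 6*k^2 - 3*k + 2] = 27*k^2 - 12*k - 3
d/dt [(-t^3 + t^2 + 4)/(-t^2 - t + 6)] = (t^2 + 6*t + 1)/(t^2 + 6*t + 9)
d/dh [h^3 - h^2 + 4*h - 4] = 3*h^2 - 2*h + 4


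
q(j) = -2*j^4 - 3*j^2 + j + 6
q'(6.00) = -1763.00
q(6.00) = -2688.00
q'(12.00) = -13895.00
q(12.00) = -41886.00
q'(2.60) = -155.21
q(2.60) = -103.08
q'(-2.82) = 197.33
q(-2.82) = -147.16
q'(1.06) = -14.89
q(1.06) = 1.16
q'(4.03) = -546.79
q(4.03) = -566.23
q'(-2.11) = 88.81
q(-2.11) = -49.11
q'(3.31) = -308.98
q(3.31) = -263.63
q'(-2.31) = 113.47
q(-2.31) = -69.27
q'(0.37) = -1.63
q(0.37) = 5.92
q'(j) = -8*j^3 - 6*j + 1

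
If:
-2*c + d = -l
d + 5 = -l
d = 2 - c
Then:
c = -5/2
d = 9/2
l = -19/2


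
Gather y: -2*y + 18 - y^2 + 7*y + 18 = -y^2 + 5*y + 36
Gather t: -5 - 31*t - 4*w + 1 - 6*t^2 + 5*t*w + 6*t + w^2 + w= -6*t^2 + t*(5*w - 25) + w^2 - 3*w - 4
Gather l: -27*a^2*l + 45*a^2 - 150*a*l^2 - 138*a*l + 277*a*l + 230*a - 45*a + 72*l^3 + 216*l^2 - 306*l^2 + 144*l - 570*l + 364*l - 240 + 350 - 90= 45*a^2 + 185*a + 72*l^3 + l^2*(-150*a - 90) + l*(-27*a^2 + 139*a - 62) + 20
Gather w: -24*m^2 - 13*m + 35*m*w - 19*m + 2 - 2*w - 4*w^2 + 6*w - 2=-24*m^2 - 32*m - 4*w^2 + w*(35*m + 4)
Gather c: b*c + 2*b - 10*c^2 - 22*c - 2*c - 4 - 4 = 2*b - 10*c^2 + c*(b - 24) - 8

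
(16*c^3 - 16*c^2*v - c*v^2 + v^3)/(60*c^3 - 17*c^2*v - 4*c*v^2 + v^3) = (4*c^2 - 5*c*v + v^2)/(15*c^2 - 8*c*v + v^2)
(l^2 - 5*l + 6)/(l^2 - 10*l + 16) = (l - 3)/(l - 8)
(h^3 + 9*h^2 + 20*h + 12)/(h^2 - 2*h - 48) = (h^2 + 3*h + 2)/(h - 8)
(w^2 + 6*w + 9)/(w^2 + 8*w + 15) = (w + 3)/(w + 5)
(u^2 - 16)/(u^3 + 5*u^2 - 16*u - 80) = 1/(u + 5)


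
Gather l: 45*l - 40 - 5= 45*l - 45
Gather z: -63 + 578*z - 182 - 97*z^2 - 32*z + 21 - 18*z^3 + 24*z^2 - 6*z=-18*z^3 - 73*z^2 + 540*z - 224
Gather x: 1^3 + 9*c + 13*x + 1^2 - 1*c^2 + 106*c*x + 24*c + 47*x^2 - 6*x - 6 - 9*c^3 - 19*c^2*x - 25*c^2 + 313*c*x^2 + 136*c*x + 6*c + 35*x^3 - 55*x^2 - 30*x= -9*c^3 - 26*c^2 + 39*c + 35*x^3 + x^2*(313*c - 8) + x*(-19*c^2 + 242*c - 23) - 4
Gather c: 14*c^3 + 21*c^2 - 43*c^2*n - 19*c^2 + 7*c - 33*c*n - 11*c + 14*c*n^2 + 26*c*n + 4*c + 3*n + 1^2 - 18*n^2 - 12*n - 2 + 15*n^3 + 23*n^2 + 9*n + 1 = 14*c^3 + c^2*(2 - 43*n) + c*(14*n^2 - 7*n) + 15*n^3 + 5*n^2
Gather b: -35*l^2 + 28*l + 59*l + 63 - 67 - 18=-35*l^2 + 87*l - 22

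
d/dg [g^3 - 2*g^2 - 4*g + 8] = 3*g^2 - 4*g - 4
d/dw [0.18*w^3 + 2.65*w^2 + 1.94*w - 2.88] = 0.54*w^2 + 5.3*w + 1.94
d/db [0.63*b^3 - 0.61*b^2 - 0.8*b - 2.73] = 1.89*b^2 - 1.22*b - 0.8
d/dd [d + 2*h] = 1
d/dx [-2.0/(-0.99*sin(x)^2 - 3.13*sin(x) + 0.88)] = -(3.96*sin(x) + 6.26)*cos(x)/(0.99*sin(x)^2 + 3.13*sin(x) - 0.88)^2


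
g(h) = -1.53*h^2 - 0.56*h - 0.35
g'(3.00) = -9.74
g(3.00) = -15.80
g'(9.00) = -28.10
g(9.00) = -129.32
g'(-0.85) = 2.04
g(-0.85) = -0.98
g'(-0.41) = 0.69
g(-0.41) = -0.38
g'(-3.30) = 9.54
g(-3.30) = -15.16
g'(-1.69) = 4.61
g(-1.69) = -3.77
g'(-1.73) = 4.73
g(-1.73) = -3.96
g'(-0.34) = 0.48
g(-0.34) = -0.34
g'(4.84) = -15.37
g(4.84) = -38.90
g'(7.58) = -23.75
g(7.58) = -92.50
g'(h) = -3.06*h - 0.56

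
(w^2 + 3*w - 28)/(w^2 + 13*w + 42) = (w - 4)/(w + 6)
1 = 1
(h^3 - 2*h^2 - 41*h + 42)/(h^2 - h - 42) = h - 1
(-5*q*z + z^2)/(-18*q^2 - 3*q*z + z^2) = z*(5*q - z)/(18*q^2 + 3*q*z - z^2)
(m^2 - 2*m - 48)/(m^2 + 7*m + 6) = (m - 8)/(m + 1)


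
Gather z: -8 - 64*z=-64*z - 8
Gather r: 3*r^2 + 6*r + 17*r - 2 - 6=3*r^2 + 23*r - 8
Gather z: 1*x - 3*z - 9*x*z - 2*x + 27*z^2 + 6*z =-x + 27*z^2 + z*(3 - 9*x)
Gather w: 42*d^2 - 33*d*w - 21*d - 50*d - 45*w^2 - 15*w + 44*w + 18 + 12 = 42*d^2 - 71*d - 45*w^2 + w*(29 - 33*d) + 30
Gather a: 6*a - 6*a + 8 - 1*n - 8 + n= 0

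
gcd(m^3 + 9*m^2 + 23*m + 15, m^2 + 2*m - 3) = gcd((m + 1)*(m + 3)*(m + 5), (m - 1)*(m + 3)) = m + 3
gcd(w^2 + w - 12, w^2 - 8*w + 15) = w - 3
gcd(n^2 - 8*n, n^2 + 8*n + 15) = 1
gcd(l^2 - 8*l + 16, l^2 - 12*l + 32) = l - 4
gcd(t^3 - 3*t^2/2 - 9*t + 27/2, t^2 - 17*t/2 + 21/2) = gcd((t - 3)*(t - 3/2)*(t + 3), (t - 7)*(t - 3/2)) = t - 3/2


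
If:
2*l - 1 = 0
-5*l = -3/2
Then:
No Solution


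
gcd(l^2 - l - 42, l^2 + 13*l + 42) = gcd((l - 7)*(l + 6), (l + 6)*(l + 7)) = l + 6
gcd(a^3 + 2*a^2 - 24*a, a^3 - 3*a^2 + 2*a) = a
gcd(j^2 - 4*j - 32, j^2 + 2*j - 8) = j + 4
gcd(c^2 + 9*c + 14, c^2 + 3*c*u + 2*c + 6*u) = c + 2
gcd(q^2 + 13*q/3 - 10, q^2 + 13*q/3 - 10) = q^2 + 13*q/3 - 10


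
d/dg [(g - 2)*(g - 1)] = 2*g - 3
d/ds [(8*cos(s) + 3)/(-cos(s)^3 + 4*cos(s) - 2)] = 4*(103*sin(s) - 16*sin(2*s) - 9*sin(3*s) - 8*sin(4*s))/(13*cos(s) - cos(3*s) - 8)^2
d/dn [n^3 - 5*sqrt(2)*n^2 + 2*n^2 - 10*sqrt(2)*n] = 3*n^2 - 10*sqrt(2)*n + 4*n - 10*sqrt(2)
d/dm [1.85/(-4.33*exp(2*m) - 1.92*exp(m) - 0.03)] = (16.021*exp(m) + 3.552)*exp(m)/(4.33*exp(2*m) + 1.92*exp(m) + 0.03)^2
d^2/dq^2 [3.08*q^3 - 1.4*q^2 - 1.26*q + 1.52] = 18.48*q - 2.8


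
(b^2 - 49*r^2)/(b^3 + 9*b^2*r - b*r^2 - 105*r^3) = (-b + 7*r)/(-b^2 - 2*b*r + 15*r^2)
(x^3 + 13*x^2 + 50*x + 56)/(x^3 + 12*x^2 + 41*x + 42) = (x + 4)/(x + 3)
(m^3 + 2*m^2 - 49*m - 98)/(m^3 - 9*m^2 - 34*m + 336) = (m^2 + 9*m + 14)/(m^2 - 2*m - 48)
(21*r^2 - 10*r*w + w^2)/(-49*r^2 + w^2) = (-3*r + w)/(7*r + w)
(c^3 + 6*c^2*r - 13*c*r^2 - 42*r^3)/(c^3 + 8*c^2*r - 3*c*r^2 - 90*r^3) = (c^2 + 9*c*r + 14*r^2)/(c^2 + 11*c*r + 30*r^2)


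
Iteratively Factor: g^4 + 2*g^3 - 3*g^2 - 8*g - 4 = (g + 1)*(g^3 + g^2 - 4*g - 4) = (g + 1)*(g + 2)*(g^2 - g - 2) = (g - 2)*(g + 1)*(g + 2)*(g + 1)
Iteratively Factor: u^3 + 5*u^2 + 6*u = (u + 3)*(u^2 + 2*u) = u*(u + 3)*(u + 2)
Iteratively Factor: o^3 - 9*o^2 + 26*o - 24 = (o - 2)*(o^2 - 7*o + 12) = (o - 4)*(o - 2)*(o - 3)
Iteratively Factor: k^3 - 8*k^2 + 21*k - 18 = (k - 2)*(k^2 - 6*k + 9) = (k - 3)*(k - 2)*(k - 3)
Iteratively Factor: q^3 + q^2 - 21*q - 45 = (q + 3)*(q^2 - 2*q - 15) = (q + 3)^2*(q - 5)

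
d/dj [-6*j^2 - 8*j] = -12*j - 8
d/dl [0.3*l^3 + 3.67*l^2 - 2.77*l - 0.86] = 0.9*l^2 + 7.34*l - 2.77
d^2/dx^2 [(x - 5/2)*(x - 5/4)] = 2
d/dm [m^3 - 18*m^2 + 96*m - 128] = 3*m^2 - 36*m + 96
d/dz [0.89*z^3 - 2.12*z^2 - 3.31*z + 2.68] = 2.67*z^2 - 4.24*z - 3.31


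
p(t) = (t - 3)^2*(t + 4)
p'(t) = (t - 3)^2 + (t + 4)*(2*t - 6) = (t - 3)*(3*t + 5)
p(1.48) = 12.66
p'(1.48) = -14.35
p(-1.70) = 50.81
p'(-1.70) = 0.47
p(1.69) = 9.76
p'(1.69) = -13.19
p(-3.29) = 28.09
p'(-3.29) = 30.63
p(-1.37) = 50.22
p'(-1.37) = -3.89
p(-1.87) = 50.52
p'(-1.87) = 2.97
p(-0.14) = 38.06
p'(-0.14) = -14.38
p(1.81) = 8.23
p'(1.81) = -12.41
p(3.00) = 0.00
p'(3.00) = 0.00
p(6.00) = 90.00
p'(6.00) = 69.00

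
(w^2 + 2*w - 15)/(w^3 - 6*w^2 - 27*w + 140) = (w - 3)/(w^2 - 11*w + 28)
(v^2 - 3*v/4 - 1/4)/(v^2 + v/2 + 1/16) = 4*(v - 1)/(4*v + 1)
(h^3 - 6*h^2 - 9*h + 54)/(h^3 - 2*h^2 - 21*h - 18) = (h - 3)/(h + 1)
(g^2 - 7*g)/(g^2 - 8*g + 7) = g/(g - 1)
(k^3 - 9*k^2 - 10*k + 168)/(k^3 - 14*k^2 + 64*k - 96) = (k^2 - 3*k - 28)/(k^2 - 8*k + 16)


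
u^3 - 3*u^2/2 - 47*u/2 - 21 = (u - 6)*(u + 1)*(u + 7/2)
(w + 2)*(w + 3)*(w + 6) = w^3 + 11*w^2 + 36*w + 36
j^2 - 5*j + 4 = (j - 4)*(j - 1)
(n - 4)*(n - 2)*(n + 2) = n^3 - 4*n^2 - 4*n + 16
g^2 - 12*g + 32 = (g - 8)*(g - 4)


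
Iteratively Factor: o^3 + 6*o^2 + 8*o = (o + 4)*(o^2 + 2*o) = (o + 2)*(o + 4)*(o)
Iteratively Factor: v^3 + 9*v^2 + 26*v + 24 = (v + 2)*(v^2 + 7*v + 12) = (v + 2)*(v + 4)*(v + 3)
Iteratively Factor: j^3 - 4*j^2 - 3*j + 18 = (j - 3)*(j^2 - j - 6) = (j - 3)*(j + 2)*(j - 3)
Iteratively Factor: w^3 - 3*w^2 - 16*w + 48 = (w - 3)*(w^2 - 16) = (w - 3)*(w + 4)*(w - 4)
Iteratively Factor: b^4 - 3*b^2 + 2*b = (b - 1)*(b^3 + b^2 - 2*b) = b*(b - 1)*(b^2 + b - 2) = b*(b - 1)^2*(b + 2)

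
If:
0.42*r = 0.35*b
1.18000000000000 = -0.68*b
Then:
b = -1.74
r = -1.45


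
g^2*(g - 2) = g^3 - 2*g^2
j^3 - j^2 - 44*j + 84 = (j - 6)*(j - 2)*(j + 7)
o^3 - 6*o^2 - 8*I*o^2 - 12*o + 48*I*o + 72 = (o - 6)*(o - 6*I)*(o - 2*I)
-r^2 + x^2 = (-r + x)*(r + x)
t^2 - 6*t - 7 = (t - 7)*(t + 1)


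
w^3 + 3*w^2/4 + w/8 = w*(w + 1/4)*(w + 1/2)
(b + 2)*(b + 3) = b^2 + 5*b + 6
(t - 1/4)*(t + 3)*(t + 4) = t^3 + 27*t^2/4 + 41*t/4 - 3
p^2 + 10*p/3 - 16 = (p - 8/3)*(p + 6)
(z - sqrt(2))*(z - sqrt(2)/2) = z^2 - 3*sqrt(2)*z/2 + 1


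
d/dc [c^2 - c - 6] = 2*c - 1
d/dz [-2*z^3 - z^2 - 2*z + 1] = -6*z^2 - 2*z - 2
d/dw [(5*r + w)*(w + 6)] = 5*r + 2*w + 6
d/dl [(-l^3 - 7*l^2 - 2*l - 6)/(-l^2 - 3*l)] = (l^4 + 6*l^3 + 19*l^2 - 12*l - 18)/(l^2*(l^2 + 6*l + 9))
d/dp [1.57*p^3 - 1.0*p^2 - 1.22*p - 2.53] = 4.71*p^2 - 2.0*p - 1.22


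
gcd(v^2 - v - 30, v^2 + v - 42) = v - 6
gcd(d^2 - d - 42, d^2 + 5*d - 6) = d + 6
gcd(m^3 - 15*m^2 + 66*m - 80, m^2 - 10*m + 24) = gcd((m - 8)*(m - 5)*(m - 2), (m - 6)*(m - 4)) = 1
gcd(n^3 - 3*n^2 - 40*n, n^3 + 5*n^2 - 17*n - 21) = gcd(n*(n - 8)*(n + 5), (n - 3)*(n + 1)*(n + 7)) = 1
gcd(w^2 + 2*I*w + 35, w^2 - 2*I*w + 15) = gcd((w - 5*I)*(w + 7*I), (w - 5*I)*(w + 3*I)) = w - 5*I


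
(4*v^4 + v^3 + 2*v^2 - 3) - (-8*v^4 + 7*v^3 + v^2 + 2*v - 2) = 12*v^4 - 6*v^3 + v^2 - 2*v - 1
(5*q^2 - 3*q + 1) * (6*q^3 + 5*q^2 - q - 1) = 30*q^5 + 7*q^4 - 14*q^3 + 3*q^2 + 2*q - 1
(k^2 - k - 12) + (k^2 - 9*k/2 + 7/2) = 2*k^2 - 11*k/2 - 17/2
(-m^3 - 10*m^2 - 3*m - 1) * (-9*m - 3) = 9*m^4 + 93*m^3 + 57*m^2 + 18*m + 3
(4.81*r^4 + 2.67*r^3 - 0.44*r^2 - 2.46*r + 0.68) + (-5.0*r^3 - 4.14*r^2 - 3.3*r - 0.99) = 4.81*r^4 - 2.33*r^3 - 4.58*r^2 - 5.76*r - 0.31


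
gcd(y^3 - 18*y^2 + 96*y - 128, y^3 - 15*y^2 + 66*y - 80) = y^2 - 10*y + 16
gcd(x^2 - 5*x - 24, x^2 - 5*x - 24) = x^2 - 5*x - 24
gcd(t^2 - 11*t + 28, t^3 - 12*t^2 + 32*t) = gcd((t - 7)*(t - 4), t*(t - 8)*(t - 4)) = t - 4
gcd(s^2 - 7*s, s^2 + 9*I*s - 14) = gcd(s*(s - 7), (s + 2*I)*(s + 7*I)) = 1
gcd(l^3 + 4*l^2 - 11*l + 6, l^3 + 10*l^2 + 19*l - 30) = l^2 + 5*l - 6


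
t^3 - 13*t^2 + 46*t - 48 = (t - 8)*(t - 3)*(t - 2)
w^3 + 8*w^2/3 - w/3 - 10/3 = (w - 1)*(w + 5/3)*(w + 2)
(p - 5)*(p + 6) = p^2 + p - 30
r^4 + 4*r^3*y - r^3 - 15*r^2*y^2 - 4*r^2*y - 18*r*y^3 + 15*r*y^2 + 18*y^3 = (r - 1)*(r - 3*y)*(r + y)*(r + 6*y)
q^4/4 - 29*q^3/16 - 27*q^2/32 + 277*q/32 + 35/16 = (q/4 + 1/2)*(q - 7)*(q - 5/2)*(q + 1/4)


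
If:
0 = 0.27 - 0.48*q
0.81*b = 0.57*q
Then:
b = 0.40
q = 0.56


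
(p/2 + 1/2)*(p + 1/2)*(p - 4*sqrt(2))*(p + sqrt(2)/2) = p^4/2 - 7*sqrt(2)*p^3/4 + 3*p^3/4 - 21*sqrt(2)*p^2/8 - 7*p^2/4 - 3*p - 7*sqrt(2)*p/8 - 1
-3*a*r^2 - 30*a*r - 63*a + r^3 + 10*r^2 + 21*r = (-3*a + r)*(r + 3)*(r + 7)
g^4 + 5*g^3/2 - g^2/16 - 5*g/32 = g*(g - 1/4)*(g + 1/4)*(g + 5/2)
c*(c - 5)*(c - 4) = c^3 - 9*c^2 + 20*c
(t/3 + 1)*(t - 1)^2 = t^3/3 + t^2/3 - 5*t/3 + 1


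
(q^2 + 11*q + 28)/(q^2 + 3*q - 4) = (q + 7)/(q - 1)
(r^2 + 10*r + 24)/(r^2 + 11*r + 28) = (r + 6)/(r + 7)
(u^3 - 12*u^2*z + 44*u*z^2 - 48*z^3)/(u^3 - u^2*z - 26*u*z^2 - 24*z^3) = (u^2 - 6*u*z + 8*z^2)/(u^2 + 5*u*z + 4*z^2)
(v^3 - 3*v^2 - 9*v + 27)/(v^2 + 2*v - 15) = (v^2 - 9)/(v + 5)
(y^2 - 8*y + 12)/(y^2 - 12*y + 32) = (y^2 - 8*y + 12)/(y^2 - 12*y + 32)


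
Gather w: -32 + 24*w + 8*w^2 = 8*w^2 + 24*w - 32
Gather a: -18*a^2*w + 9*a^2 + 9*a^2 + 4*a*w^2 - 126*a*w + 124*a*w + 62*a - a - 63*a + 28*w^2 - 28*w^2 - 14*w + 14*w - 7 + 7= a^2*(18 - 18*w) + a*(4*w^2 - 2*w - 2)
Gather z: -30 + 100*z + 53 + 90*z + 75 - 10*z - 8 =180*z + 90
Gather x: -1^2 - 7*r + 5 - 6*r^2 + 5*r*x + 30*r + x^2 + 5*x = -6*r^2 + 23*r + x^2 + x*(5*r + 5) + 4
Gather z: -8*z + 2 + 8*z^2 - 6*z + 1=8*z^2 - 14*z + 3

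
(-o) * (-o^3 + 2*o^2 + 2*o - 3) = o^4 - 2*o^3 - 2*o^2 + 3*o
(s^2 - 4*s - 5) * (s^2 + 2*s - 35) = s^4 - 2*s^3 - 48*s^2 + 130*s + 175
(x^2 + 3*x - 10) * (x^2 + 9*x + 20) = x^4 + 12*x^3 + 37*x^2 - 30*x - 200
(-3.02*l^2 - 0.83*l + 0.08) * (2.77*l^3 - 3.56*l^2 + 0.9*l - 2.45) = -8.3654*l^5 + 8.4521*l^4 + 0.4584*l^3 + 6.3672*l^2 + 2.1055*l - 0.196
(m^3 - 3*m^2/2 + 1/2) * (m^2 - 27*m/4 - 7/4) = m^5 - 33*m^4/4 + 67*m^3/8 + 25*m^2/8 - 27*m/8 - 7/8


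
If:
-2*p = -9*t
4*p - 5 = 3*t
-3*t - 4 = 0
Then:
No Solution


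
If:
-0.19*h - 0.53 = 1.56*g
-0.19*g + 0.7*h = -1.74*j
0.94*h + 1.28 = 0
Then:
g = -0.17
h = -1.36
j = 0.53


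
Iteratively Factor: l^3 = (l)*(l^2) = l^2*(l)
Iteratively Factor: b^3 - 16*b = (b - 4)*(b^2 + 4*b) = (b - 4)*(b + 4)*(b)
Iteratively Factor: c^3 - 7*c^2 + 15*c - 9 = (c - 1)*(c^2 - 6*c + 9) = (c - 3)*(c - 1)*(c - 3)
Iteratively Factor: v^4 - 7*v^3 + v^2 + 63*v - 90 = (v + 3)*(v^3 - 10*v^2 + 31*v - 30) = (v - 3)*(v + 3)*(v^2 - 7*v + 10) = (v - 5)*(v - 3)*(v + 3)*(v - 2)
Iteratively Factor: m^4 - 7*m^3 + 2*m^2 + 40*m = (m - 5)*(m^3 - 2*m^2 - 8*m) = (m - 5)*(m + 2)*(m^2 - 4*m) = (m - 5)*(m - 4)*(m + 2)*(m)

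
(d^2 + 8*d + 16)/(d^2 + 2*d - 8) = (d + 4)/(d - 2)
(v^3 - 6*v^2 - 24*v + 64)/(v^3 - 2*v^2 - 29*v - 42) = (-v^3 + 6*v^2 + 24*v - 64)/(-v^3 + 2*v^2 + 29*v + 42)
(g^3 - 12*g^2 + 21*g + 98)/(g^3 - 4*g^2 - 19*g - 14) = (g - 7)/(g + 1)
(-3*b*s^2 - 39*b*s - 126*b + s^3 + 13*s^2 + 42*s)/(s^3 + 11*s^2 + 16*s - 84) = (-3*b + s)/(s - 2)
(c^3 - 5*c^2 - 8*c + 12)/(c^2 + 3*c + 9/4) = 4*(c^3 - 5*c^2 - 8*c + 12)/(4*c^2 + 12*c + 9)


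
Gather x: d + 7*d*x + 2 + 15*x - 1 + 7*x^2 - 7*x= d + 7*x^2 + x*(7*d + 8) + 1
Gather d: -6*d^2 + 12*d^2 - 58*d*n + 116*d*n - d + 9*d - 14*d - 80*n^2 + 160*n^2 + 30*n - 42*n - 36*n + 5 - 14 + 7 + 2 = 6*d^2 + d*(58*n - 6) + 80*n^2 - 48*n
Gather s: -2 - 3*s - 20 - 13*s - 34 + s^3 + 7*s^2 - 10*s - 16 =s^3 + 7*s^2 - 26*s - 72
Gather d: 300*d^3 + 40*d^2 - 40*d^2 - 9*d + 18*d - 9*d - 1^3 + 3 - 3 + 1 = 300*d^3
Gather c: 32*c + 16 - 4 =32*c + 12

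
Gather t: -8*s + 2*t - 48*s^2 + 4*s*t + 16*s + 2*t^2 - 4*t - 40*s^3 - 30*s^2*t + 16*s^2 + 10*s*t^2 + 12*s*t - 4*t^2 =-40*s^3 - 32*s^2 + 8*s + t^2*(10*s - 2) + t*(-30*s^2 + 16*s - 2)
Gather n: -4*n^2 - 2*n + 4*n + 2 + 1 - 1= -4*n^2 + 2*n + 2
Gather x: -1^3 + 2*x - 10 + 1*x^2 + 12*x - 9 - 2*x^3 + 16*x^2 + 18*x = -2*x^3 + 17*x^2 + 32*x - 20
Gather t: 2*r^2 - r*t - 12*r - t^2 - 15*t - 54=2*r^2 - 12*r - t^2 + t*(-r - 15) - 54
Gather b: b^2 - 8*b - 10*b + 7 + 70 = b^2 - 18*b + 77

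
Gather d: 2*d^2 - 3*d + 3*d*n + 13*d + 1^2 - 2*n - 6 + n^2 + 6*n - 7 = 2*d^2 + d*(3*n + 10) + n^2 + 4*n - 12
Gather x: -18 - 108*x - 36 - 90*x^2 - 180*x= -90*x^2 - 288*x - 54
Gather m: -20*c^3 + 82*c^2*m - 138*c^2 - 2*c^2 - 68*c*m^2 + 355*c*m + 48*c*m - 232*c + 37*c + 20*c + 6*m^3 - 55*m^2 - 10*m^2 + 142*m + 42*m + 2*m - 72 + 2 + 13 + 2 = -20*c^3 - 140*c^2 - 175*c + 6*m^3 + m^2*(-68*c - 65) + m*(82*c^2 + 403*c + 186) - 55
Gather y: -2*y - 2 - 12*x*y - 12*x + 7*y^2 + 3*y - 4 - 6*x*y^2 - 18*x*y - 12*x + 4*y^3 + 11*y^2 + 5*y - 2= -24*x + 4*y^3 + y^2*(18 - 6*x) + y*(6 - 30*x) - 8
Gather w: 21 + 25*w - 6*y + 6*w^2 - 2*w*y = 6*w^2 + w*(25 - 2*y) - 6*y + 21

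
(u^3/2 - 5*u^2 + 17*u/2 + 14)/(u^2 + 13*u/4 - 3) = 2*(u^3 - 10*u^2 + 17*u + 28)/(4*u^2 + 13*u - 12)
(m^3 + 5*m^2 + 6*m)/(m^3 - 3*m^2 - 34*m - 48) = m/(m - 8)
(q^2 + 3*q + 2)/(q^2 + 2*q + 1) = (q + 2)/(q + 1)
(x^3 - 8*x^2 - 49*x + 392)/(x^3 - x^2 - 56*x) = (x - 7)/x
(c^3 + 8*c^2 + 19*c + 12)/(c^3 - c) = (c^2 + 7*c + 12)/(c*(c - 1))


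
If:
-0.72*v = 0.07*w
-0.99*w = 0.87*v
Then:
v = 0.00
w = 0.00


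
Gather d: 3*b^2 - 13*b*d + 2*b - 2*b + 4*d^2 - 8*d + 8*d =3*b^2 - 13*b*d + 4*d^2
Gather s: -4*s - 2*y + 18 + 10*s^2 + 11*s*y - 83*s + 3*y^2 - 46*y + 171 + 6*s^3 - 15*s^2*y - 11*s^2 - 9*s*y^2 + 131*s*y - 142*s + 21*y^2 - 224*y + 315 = 6*s^3 + s^2*(-15*y - 1) + s*(-9*y^2 + 142*y - 229) + 24*y^2 - 272*y + 504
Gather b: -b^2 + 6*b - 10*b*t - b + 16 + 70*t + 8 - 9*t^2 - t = -b^2 + b*(5 - 10*t) - 9*t^2 + 69*t + 24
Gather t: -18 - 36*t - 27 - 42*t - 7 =-78*t - 52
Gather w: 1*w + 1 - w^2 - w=1 - w^2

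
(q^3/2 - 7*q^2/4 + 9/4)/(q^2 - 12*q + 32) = (2*q^3 - 7*q^2 + 9)/(4*(q^2 - 12*q + 32))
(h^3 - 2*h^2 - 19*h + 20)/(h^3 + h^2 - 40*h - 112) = (h^2 - 6*h + 5)/(h^2 - 3*h - 28)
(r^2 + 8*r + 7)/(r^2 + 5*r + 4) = (r + 7)/(r + 4)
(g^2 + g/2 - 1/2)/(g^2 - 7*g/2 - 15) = (-2*g^2 - g + 1)/(-2*g^2 + 7*g + 30)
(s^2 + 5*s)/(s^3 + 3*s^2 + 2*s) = (s + 5)/(s^2 + 3*s + 2)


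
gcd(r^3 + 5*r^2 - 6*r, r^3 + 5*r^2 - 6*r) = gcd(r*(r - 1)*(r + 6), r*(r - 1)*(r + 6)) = r^3 + 5*r^2 - 6*r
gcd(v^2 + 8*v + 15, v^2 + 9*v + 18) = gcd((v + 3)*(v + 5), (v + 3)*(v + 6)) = v + 3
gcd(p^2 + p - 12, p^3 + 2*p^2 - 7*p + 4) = p + 4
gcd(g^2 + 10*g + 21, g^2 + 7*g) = g + 7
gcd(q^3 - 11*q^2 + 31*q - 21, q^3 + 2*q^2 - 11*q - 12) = q - 3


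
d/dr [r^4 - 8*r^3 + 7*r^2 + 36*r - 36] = 4*r^3 - 24*r^2 + 14*r + 36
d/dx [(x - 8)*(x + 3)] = 2*x - 5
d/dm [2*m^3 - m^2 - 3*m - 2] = 6*m^2 - 2*m - 3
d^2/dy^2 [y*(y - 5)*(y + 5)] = 6*y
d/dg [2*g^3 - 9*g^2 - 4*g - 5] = 6*g^2 - 18*g - 4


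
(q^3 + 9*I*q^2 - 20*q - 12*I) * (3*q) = 3*q^4 + 27*I*q^3 - 60*q^2 - 36*I*q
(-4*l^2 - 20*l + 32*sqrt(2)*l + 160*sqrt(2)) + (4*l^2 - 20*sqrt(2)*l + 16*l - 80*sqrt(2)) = -4*l + 12*sqrt(2)*l + 80*sqrt(2)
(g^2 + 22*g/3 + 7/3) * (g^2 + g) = g^4 + 25*g^3/3 + 29*g^2/3 + 7*g/3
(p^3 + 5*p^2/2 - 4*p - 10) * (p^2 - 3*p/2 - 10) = p^5 + p^4 - 71*p^3/4 - 29*p^2 + 55*p + 100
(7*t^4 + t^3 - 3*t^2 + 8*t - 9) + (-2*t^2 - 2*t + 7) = 7*t^4 + t^3 - 5*t^2 + 6*t - 2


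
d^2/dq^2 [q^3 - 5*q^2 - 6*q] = 6*q - 10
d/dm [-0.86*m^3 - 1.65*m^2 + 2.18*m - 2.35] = -2.58*m^2 - 3.3*m + 2.18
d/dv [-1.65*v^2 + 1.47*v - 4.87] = 1.47 - 3.3*v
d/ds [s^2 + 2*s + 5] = 2*s + 2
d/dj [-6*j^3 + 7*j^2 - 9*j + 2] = -18*j^2 + 14*j - 9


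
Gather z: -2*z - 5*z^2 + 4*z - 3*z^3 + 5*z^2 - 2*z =-3*z^3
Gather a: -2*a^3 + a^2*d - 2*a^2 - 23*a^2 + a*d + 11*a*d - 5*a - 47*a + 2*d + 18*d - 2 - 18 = -2*a^3 + a^2*(d - 25) + a*(12*d - 52) + 20*d - 20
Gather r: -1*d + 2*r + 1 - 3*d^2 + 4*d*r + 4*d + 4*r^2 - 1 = -3*d^2 + 3*d + 4*r^2 + r*(4*d + 2)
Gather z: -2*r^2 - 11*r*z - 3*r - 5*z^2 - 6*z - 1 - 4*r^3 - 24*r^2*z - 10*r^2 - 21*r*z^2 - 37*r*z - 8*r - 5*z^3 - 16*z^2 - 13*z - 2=-4*r^3 - 12*r^2 - 11*r - 5*z^3 + z^2*(-21*r - 21) + z*(-24*r^2 - 48*r - 19) - 3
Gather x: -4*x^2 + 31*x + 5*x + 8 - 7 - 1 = -4*x^2 + 36*x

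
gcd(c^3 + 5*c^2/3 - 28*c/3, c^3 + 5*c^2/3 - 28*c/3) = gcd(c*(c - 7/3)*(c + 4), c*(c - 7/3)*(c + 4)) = c^3 + 5*c^2/3 - 28*c/3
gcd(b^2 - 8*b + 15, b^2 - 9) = b - 3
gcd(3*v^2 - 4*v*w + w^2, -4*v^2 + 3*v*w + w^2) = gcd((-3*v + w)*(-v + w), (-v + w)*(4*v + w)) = v - w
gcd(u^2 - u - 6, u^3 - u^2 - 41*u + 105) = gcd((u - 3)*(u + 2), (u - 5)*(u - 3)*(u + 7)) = u - 3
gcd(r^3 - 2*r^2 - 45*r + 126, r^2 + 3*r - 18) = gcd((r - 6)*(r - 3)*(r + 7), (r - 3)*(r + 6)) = r - 3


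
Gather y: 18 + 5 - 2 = 21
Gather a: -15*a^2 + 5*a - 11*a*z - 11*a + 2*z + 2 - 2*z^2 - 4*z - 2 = -15*a^2 + a*(-11*z - 6) - 2*z^2 - 2*z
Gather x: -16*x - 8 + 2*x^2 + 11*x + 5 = 2*x^2 - 5*x - 3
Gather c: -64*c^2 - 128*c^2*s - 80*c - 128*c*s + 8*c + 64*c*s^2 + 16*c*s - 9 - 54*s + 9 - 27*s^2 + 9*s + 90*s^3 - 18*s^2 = c^2*(-128*s - 64) + c*(64*s^2 - 112*s - 72) + 90*s^3 - 45*s^2 - 45*s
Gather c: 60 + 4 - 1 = 63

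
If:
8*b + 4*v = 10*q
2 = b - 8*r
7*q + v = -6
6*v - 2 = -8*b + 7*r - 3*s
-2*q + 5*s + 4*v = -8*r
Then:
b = 4174/1119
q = 172/1119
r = 242/1119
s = 6016/1119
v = -7918/1119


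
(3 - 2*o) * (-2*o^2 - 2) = 4*o^3 - 6*o^2 + 4*o - 6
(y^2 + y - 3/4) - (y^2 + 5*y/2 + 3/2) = -3*y/2 - 9/4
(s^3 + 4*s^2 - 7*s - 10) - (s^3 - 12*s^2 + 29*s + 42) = 16*s^2 - 36*s - 52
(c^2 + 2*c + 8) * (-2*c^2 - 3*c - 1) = -2*c^4 - 7*c^3 - 23*c^2 - 26*c - 8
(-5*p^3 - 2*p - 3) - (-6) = -5*p^3 - 2*p + 3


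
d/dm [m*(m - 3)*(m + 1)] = 3*m^2 - 4*m - 3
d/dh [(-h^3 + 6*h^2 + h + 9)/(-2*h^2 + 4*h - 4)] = (h^4 - 4*h^3 + 19*h^2 - 6*h - 20)/(2*(h^4 - 4*h^3 + 8*h^2 - 8*h + 4))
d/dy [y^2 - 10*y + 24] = 2*y - 10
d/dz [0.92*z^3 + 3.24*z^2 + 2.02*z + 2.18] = 2.76*z^2 + 6.48*z + 2.02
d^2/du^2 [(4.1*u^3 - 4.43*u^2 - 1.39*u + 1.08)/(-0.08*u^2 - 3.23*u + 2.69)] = (-1.77635683940025e-15*u^4 - 89.586052*u^3 + 219.420564*u^2 - 177.887724*u + 65.266536)/(0.000512*u^6 + 0.062016*u^5 + 2.452248*u^4 + 29.527691*u^3 - 82.456839*u^2 + 70.117809*u - 19.465109)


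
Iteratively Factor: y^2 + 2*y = (y + 2)*(y)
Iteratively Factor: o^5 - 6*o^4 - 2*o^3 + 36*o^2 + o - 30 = (o + 2)*(o^4 - 8*o^3 + 14*o^2 + 8*o - 15) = (o - 5)*(o + 2)*(o^3 - 3*o^2 - o + 3) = (o - 5)*(o + 1)*(o + 2)*(o^2 - 4*o + 3) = (o - 5)*(o - 1)*(o + 1)*(o + 2)*(o - 3)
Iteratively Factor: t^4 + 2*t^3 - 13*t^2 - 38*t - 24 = (t - 4)*(t^3 + 6*t^2 + 11*t + 6) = (t - 4)*(t + 2)*(t^2 + 4*t + 3) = (t - 4)*(t + 2)*(t + 3)*(t + 1)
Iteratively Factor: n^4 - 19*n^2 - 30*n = (n - 5)*(n^3 + 5*n^2 + 6*n) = n*(n - 5)*(n^2 + 5*n + 6) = n*(n - 5)*(n + 3)*(n + 2)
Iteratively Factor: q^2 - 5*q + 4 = (q - 4)*(q - 1)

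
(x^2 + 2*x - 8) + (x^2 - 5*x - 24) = 2*x^2 - 3*x - 32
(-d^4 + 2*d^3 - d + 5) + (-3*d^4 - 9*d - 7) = -4*d^4 + 2*d^3 - 10*d - 2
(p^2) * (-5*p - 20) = -5*p^3 - 20*p^2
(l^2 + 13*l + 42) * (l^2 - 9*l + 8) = l^4 + 4*l^3 - 67*l^2 - 274*l + 336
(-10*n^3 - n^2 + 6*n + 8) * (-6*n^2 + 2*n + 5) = 60*n^5 - 14*n^4 - 88*n^3 - 41*n^2 + 46*n + 40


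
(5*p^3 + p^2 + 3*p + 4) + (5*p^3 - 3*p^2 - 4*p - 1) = 10*p^3 - 2*p^2 - p + 3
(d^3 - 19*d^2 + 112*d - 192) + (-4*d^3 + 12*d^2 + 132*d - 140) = -3*d^3 - 7*d^2 + 244*d - 332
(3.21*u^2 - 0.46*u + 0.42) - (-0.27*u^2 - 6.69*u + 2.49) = 3.48*u^2 + 6.23*u - 2.07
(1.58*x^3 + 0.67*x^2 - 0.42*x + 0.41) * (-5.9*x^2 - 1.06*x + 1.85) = -9.322*x^5 - 5.6278*x^4 + 4.6908*x^3 - 0.7343*x^2 - 1.2116*x + 0.7585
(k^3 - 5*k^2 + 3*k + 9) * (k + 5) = k^4 - 22*k^2 + 24*k + 45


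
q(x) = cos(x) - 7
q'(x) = -sin(x)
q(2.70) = -7.90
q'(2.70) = -0.43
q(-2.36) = -7.71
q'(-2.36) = 0.70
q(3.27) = -7.99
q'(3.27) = 0.13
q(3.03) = -7.99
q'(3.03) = -0.11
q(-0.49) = -6.12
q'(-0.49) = 0.47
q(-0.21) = -6.02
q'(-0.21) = 0.21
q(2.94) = -7.98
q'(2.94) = -0.20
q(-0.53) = -6.14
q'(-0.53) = 0.51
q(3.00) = -7.99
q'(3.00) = -0.14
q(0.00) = -6.00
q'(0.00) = 0.00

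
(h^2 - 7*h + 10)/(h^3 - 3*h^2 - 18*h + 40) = 1/(h + 4)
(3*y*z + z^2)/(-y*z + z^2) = (-3*y - z)/(y - z)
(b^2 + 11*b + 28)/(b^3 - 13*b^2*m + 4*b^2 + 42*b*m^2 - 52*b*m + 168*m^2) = (b + 7)/(b^2 - 13*b*m + 42*m^2)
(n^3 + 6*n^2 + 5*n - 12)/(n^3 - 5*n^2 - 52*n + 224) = (n^3 + 6*n^2 + 5*n - 12)/(n^3 - 5*n^2 - 52*n + 224)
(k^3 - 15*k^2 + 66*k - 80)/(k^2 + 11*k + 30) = (k^3 - 15*k^2 + 66*k - 80)/(k^2 + 11*k + 30)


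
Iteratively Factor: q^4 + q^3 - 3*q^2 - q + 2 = (q - 1)*(q^3 + 2*q^2 - q - 2) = (q - 1)*(q + 2)*(q^2 - 1) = (q - 1)^2*(q + 2)*(q + 1)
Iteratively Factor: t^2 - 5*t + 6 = (t - 2)*(t - 3)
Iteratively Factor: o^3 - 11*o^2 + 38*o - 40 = (o - 5)*(o^2 - 6*o + 8) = (o - 5)*(o - 2)*(o - 4)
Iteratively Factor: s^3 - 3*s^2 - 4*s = (s + 1)*(s^2 - 4*s) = (s - 4)*(s + 1)*(s)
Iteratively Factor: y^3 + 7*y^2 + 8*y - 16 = (y + 4)*(y^2 + 3*y - 4) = (y + 4)^2*(y - 1)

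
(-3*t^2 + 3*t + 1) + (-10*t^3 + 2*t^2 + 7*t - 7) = -10*t^3 - t^2 + 10*t - 6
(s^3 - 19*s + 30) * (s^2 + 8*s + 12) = s^5 + 8*s^4 - 7*s^3 - 122*s^2 + 12*s + 360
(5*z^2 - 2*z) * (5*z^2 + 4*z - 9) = 25*z^4 + 10*z^3 - 53*z^2 + 18*z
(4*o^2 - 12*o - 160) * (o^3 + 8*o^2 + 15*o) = 4*o^5 + 20*o^4 - 196*o^3 - 1460*o^2 - 2400*o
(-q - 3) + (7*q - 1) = 6*q - 4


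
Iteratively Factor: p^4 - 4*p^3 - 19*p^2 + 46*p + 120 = (p + 2)*(p^3 - 6*p^2 - 7*p + 60) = (p + 2)*(p + 3)*(p^2 - 9*p + 20) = (p - 5)*(p + 2)*(p + 3)*(p - 4)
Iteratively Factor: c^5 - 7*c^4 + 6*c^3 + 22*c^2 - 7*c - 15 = (c + 1)*(c^4 - 8*c^3 + 14*c^2 + 8*c - 15) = (c - 5)*(c + 1)*(c^3 - 3*c^2 - c + 3) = (c - 5)*(c - 3)*(c + 1)*(c^2 - 1) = (c - 5)*(c - 3)*(c + 1)^2*(c - 1)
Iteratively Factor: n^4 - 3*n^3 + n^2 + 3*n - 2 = (n + 1)*(n^3 - 4*n^2 + 5*n - 2) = (n - 1)*(n + 1)*(n^2 - 3*n + 2) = (n - 1)^2*(n + 1)*(n - 2)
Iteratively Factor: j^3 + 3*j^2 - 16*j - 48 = (j + 4)*(j^2 - j - 12) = (j - 4)*(j + 4)*(j + 3)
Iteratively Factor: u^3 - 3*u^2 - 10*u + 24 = (u - 2)*(u^2 - u - 12) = (u - 4)*(u - 2)*(u + 3)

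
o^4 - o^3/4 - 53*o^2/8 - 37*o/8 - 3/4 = (o - 3)*(o + 1/4)*(o + 1/2)*(o + 2)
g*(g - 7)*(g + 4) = g^3 - 3*g^2 - 28*g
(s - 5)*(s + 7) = s^2 + 2*s - 35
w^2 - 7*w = w*(w - 7)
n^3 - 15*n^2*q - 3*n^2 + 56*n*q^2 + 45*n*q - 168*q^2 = (n - 3)*(n - 8*q)*(n - 7*q)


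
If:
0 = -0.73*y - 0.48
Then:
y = -0.66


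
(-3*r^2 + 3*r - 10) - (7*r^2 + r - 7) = -10*r^2 + 2*r - 3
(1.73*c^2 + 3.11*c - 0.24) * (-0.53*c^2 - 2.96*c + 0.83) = -0.9169*c^4 - 6.7691*c^3 - 7.6425*c^2 + 3.2917*c - 0.1992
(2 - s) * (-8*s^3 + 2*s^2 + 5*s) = 8*s^4 - 18*s^3 - s^2 + 10*s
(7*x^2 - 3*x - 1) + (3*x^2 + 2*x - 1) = 10*x^2 - x - 2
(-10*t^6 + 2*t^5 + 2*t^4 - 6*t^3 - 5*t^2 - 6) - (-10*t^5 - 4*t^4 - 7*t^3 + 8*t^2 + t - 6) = -10*t^6 + 12*t^5 + 6*t^4 + t^3 - 13*t^2 - t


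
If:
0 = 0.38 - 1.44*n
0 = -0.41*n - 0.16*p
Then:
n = 0.26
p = -0.68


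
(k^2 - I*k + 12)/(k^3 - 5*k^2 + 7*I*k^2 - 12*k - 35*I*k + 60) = (k - 4*I)/(k^2 + k*(-5 + 4*I) - 20*I)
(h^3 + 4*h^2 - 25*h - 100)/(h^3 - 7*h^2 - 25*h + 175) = (h + 4)/(h - 7)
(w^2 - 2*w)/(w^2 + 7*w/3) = 3*(w - 2)/(3*w + 7)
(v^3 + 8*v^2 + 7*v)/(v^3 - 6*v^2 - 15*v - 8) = v*(v + 7)/(v^2 - 7*v - 8)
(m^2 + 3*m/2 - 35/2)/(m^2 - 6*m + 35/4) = 2*(m + 5)/(2*m - 5)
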